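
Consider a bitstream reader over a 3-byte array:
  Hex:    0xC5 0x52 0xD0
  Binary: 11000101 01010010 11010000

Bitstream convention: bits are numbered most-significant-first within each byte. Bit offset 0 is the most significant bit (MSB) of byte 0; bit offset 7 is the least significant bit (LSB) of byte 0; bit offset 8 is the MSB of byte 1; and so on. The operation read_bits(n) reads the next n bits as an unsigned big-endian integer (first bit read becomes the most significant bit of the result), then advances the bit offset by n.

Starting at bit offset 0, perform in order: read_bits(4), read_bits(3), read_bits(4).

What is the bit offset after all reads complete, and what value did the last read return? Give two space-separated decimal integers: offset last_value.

Answer: 11 10

Derivation:
Read 1: bits[0:4] width=4 -> value=12 (bin 1100); offset now 4 = byte 0 bit 4; 20 bits remain
Read 2: bits[4:7] width=3 -> value=2 (bin 010); offset now 7 = byte 0 bit 7; 17 bits remain
Read 3: bits[7:11] width=4 -> value=10 (bin 1010); offset now 11 = byte 1 bit 3; 13 bits remain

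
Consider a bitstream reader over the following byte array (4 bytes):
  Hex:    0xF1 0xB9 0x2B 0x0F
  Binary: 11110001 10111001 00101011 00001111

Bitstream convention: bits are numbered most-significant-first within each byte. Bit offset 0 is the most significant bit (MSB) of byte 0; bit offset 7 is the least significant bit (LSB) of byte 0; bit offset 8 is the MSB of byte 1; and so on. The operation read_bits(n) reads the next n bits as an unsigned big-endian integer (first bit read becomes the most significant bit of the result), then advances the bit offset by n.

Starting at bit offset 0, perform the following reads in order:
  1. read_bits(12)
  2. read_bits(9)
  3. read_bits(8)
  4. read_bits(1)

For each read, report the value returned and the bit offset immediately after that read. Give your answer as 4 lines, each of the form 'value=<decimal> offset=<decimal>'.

Read 1: bits[0:12] width=12 -> value=3867 (bin 111100011011); offset now 12 = byte 1 bit 4; 20 bits remain
Read 2: bits[12:21] width=9 -> value=293 (bin 100100101); offset now 21 = byte 2 bit 5; 11 bits remain
Read 3: bits[21:29] width=8 -> value=97 (bin 01100001); offset now 29 = byte 3 bit 5; 3 bits remain
Read 4: bits[29:30] width=1 -> value=1 (bin 1); offset now 30 = byte 3 bit 6; 2 bits remain

Answer: value=3867 offset=12
value=293 offset=21
value=97 offset=29
value=1 offset=30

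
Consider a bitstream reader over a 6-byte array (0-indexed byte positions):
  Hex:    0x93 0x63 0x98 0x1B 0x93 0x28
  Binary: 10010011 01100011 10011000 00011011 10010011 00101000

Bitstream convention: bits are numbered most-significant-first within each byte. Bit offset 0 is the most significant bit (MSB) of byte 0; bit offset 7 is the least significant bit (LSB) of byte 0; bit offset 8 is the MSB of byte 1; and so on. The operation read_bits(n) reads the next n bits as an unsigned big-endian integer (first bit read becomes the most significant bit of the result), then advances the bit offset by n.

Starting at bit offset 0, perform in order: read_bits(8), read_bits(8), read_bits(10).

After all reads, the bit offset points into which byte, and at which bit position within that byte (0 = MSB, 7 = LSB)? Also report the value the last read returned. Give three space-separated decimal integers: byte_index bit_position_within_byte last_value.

Read 1: bits[0:8] width=8 -> value=147 (bin 10010011); offset now 8 = byte 1 bit 0; 40 bits remain
Read 2: bits[8:16] width=8 -> value=99 (bin 01100011); offset now 16 = byte 2 bit 0; 32 bits remain
Read 3: bits[16:26] width=10 -> value=608 (bin 1001100000); offset now 26 = byte 3 bit 2; 22 bits remain

Answer: 3 2 608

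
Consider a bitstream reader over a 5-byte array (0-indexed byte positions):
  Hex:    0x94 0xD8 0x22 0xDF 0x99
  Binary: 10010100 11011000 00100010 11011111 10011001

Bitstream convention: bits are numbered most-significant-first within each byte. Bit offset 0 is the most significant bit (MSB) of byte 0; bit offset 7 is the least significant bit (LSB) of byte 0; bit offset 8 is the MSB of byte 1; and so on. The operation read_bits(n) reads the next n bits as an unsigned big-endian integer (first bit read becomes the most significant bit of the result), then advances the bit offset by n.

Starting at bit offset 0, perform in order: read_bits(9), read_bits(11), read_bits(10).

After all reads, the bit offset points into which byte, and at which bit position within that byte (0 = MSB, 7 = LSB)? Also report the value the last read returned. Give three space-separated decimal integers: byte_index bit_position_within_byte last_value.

Read 1: bits[0:9] width=9 -> value=297 (bin 100101001); offset now 9 = byte 1 bit 1; 31 bits remain
Read 2: bits[9:20] width=11 -> value=1410 (bin 10110000010); offset now 20 = byte 2 bit 4; 20 bits remain
Read 3: bits[20:30] width=10 -> value=183 (bin 0010110111); offset now 30 = byte 3 bit 6; 10 bits remain

Answer: 3 6 183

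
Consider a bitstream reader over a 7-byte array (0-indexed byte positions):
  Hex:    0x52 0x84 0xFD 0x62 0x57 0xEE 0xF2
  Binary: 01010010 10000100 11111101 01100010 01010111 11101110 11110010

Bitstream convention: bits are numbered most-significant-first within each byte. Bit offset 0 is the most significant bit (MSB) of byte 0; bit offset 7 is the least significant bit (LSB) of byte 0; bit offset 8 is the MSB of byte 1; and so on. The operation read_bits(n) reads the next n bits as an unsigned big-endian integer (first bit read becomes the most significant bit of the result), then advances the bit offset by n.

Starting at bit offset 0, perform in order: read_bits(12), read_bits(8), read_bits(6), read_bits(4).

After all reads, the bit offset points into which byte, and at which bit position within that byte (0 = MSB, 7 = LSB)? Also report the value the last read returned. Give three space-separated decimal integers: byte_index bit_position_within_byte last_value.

Read 1: bits[0:12] width=12 -> value=1320 (bin 010100101000); offset now 12 = byte 1 bit 4; 44 bits remain
Read 2: bits[12:20] width=8 -> value=79 (bin 01001111); offset now 20 = byte 2 bit 4; 36 bits remain
Read 3: bits[20:26] width=6 -> value=53 (bin 110101); offset now 26 = byte 3 bit 2; 30 bits remain
Read 4: bits[26:30] width=4 -> value=8 (bin 1000); offset now 30 = byte 3 bit 6; 26 bits remain

Answer: 3 6 8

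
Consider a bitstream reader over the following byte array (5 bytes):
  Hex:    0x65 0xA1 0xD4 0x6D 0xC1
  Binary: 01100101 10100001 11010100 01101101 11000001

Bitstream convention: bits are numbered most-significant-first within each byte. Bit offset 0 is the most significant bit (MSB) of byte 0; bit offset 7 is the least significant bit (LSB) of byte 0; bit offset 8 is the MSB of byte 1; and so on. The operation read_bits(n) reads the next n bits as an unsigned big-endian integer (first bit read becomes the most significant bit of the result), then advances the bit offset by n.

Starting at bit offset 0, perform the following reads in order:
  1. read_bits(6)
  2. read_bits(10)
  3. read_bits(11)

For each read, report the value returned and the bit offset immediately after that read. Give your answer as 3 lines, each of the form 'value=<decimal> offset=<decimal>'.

Read 1: bits[0:6] width=6 -> value=25 (bin 011001); offset now 6 = byte 0 bit 6; 34 bits remain
Read 2: bits[6:16] width=10 -> value=417 (bin 0110100001); offset now 16 = byte 2 bit 0; 24 bits remain
Read 3: bits[16:27] width=11 -> value=1699 (bin 11010100011); offset now 27 = byte 3 bit 3; 13 bits remain

Answer: value=25 offset=6
value=417 offset=16
value=1699 offset=27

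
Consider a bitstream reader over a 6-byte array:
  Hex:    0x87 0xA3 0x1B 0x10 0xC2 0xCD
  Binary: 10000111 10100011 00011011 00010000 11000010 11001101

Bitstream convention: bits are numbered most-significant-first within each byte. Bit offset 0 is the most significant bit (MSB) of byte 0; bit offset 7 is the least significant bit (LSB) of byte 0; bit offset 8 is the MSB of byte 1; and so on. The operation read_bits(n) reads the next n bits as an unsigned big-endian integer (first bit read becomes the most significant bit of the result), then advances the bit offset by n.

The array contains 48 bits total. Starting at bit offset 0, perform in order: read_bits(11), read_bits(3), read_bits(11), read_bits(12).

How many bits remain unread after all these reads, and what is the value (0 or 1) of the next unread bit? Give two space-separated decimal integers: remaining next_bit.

Read 1: bits[0:11] width=11 -> value=1085 (bin 10000111101); offset now 11 = byte 1 bit 3; 37 bits remain
Read 2: bits[11:14] width=3 -> value=0 (bin 000); offset now 14 = byte 1 bit 6; 34 bits remain
Read 3: bits[14:25] width=11 -> value=1590 (bin 11000110110); offset now 25 = byte 3 bit 1; 23 bits remain
Read 4: bits[25:37] width=12 -> value=536 (bin 001000011000); offset now 37 = byte 4 bit 5; 11 bits remain

Answer: 11 0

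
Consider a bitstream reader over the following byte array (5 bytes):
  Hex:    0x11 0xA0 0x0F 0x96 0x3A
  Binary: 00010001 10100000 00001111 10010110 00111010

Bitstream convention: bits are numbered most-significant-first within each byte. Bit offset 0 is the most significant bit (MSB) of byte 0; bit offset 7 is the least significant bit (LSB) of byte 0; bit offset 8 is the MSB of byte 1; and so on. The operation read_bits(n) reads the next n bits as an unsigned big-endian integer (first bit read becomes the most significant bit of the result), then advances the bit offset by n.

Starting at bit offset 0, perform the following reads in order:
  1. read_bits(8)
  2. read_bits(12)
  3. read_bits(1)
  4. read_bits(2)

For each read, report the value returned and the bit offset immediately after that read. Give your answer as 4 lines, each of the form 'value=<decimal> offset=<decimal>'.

Read 1: bits[0:8] width=8 -> value=17 (bin 00010001); offset now 8 = byte 1 bit 0; 32 bits remain
Read 2: bits[8:20] width=12 -> value=2560 (bin 101000000000); offset now 20 = byte 2 bit 4; 20 bits remain
Read 3: bits[20:21] width=1 -> value=1 (bin 1); offset now 21 = byte 2 bit 5; 19 bits remain
Read 4: bits[21:23] width=2 -> value=3 (bin 11); offset now 23 = byte 2 bit 7; 17 bits remain

Answer: value=17 offset=8
value=2560 offset=20
value=1 offset=21
value=3 offset=23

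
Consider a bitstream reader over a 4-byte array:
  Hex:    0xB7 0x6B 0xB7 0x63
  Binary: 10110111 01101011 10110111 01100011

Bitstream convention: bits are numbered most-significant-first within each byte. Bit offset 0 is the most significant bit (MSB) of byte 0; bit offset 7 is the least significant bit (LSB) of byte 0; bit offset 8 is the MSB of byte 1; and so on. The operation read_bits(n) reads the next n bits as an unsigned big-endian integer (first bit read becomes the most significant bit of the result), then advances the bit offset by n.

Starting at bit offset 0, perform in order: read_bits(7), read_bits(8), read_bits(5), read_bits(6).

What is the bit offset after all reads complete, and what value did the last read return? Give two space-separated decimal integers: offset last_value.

Read 1: bits[0:7] width=7 -> value=91 (bin 1011011); offset now 7 = byte 0 bit 7; 25 bits remain
Read 2: bits[7:15] width=8 -> value=181 (bin 10110101); offset now 15 = byte 1 bit 7; 17 bits remain
Read 3: bits[15:20] width=5 -> value=27 (bin 11011); offset now 20 = byte 2 bit 4; 12 bits remain
Read 4: bits[20:26] width=6 -> value=29 (bin 011101); offset now 26 = byte 3 bit 2; 6 bits remain

Answer: 26 29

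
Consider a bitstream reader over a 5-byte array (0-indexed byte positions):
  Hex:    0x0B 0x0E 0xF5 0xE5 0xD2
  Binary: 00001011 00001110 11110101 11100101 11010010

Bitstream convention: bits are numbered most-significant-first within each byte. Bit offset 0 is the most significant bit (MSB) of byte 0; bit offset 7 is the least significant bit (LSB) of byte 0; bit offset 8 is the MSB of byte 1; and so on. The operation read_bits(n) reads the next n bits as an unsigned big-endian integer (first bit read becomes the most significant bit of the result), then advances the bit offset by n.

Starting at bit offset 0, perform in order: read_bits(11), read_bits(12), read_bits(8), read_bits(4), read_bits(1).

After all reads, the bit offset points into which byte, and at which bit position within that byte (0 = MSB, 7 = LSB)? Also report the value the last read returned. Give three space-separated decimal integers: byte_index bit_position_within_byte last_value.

Read 1: bits[0:11] width=11 -> value=88 (bin 00001011000); offset now 11 = byte 1 bit 3; 29 bits remain
Read 2: bits[11:23] width=12 -> value=1914 (bin 011101111010); offset now 23 = byte 2 bit 7; 17 bits remain
Read 3: bits[23:31] width=8 -> value=242 (bin 11110010); offset now 31 = byte 3 bit 7; 9 bits remain
Read 4: bits[31:35] width=4 -> value=14 (bin 1110); offset now 35 = byte 4 bit 3; 5 bits remain
Read 5: bits[35:36] width=1 -> value=1 (bin 1); offset now 36 = byte 4 bit 4; 4 bits remain

Answer: 4 4 1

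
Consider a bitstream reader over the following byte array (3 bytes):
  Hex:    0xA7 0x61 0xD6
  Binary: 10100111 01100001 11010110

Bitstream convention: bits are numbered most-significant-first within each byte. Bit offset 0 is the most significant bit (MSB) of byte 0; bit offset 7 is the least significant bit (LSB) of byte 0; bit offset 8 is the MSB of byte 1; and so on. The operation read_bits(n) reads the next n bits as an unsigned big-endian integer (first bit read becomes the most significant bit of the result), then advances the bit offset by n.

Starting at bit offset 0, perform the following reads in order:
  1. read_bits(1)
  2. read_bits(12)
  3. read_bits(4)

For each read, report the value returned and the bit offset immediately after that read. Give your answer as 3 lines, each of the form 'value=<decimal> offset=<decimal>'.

Read 1: bits[0:1] width=1 -> value=1 (bin 1); offset now 1 = byte 0 bit 1; 23 bits remain
Read 2: bits[1:13] width=12 -> value=1260 (bin 010011101100); offset now 13 = byte 1 bit 5; 11 bits remain
Read 3: bits[13:17] width=4 -> value=3 (bin 0011); offset now 17 = byte 2 bit 1; 7 bits remain

Answer: value=1 offset=1
value=1260 offset=13
value=3 offset=17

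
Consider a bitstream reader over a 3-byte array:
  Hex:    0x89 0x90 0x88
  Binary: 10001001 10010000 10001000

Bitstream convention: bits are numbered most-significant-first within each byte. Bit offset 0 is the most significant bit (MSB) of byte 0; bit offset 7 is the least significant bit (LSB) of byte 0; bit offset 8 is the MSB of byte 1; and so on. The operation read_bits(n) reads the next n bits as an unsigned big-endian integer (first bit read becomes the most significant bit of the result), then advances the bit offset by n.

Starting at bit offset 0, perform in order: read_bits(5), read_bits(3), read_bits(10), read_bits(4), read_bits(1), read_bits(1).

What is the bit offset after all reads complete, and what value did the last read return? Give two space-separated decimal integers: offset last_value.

Read 1: bits[0:5] width=5 -> value=17 (bin 10001); offset now 5 = byte 0 bit 5; 19 bits remain
Read 2: bits[5:8] width=3 -> value=1 (bin 001); offset now 8 = byte 1 bit 0; 16 bits remain
Read 3: bits[8:18] width=10 -> value=578 (bin 1001000010); offset now 18 = byte 2 bit 2; 6 bits remain
Read 4: bits[18:22] width=4 -> value=2 (bin 0010); offset now 22 = byte 2 bit 6; 2 bits remain
Read 5: bits[22:23] width=1 -> value=0 (bin 0); offset now 23 = byte 2 bit 7; 1 bits remain
Read 6: bits[23:24] width=1 -> value=0 (bin 0); offset now 24 = byte 3 bit 0; 0 bits remain

Answer: 24 0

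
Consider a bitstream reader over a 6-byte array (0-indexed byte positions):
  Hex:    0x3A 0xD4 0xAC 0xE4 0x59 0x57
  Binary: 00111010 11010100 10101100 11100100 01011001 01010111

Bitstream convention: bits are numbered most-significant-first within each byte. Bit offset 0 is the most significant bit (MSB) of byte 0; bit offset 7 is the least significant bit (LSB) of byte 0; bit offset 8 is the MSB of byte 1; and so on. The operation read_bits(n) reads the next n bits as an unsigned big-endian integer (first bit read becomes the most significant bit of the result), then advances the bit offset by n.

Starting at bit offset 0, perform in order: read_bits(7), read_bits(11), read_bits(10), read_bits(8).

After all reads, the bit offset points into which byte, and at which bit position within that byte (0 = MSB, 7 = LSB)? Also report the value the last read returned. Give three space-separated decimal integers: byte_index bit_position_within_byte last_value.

Read 1: bits[0:7] width=7 -> value=29 (bin 0011101); offset now 7 = byte 0 bit 7; 41 bits remain
Read 2: bits[7:18] width=11 -> value=850 (bin 01101010010); offset now 18 = byte 2 bit 2; 30 bits remain
Read 3: bits[18:28] width=10 -> value=718 (bin 1011001110); offset now 28 = byte 3 bit 4; 20 bits remain
Read 4: bits[28:36] width=8 -> value=69 (bin 01000101); offset now 36 = byte 4 bit 4; 12 bits remain

Answer: 4 4 69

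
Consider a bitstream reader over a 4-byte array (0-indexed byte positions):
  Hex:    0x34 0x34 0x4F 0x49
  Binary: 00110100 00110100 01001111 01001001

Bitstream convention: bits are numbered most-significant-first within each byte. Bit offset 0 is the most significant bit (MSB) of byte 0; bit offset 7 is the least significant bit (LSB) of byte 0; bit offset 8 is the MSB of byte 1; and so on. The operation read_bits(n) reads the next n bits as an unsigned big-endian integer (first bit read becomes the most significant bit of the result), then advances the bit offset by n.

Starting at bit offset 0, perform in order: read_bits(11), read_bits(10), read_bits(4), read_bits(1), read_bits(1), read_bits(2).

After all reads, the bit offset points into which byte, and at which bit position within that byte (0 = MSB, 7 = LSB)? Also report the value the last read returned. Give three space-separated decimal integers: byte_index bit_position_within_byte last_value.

Read 1: bits[0:11] width=11 -> value=417 (bin 00110100001); offset now 11 = byte 1 bit 3; 21 bits remain
Read 2: bits[11:21] width=10 -> value=649 (bin 1010001001); offset now 21 = byte 2 bit 5; 11 bits remain
Read 3: bits[21:25] width=4 -> value=14 (bin 1110); offset now 25 = byte 3 bit 1; 7 bits remain
Read 4: bits[25:26] width=1 -> value=1 (bin 1); offset now 26 = byte 3 bit 2; 6 bits remain
Read 5: bits[26:27] width=1 -> value=0 (bin 0); offset now 27 = byte 3 bit 3; 5 bits remain
Read 6: bits[27:29] width=2 -> value=1 (bin 01); offset now 29 = byte 3 bit 5; 3 bits remain

Answer: 3 5 1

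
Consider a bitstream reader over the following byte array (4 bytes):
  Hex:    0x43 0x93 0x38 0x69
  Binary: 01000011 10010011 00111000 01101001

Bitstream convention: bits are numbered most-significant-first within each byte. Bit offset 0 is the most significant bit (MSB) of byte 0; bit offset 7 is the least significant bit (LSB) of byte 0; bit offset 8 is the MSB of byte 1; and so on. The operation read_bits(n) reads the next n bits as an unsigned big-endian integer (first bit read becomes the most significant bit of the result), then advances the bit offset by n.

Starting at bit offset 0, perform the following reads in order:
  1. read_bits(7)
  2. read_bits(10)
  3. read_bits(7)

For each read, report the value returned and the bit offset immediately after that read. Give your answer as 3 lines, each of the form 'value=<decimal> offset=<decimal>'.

Read 1: bits[0:7] width=7 -> value=33 (bin 0100001); offset now 7 = byte 0 bit 7; 25 bits remain
Read 2: bits[7:17] width=10 -> value=806 (bin 1100100110); offset now 17 = byte 2 bit 1; 15 bits remain
Read 3: bits[17:24] width=7 -> value=56 (bin 0111000); offset now 24 = byte 3 bit 0; 8 bits remain

Answer: value=33 offset=7
value=806 offset=17
value=56 offset=24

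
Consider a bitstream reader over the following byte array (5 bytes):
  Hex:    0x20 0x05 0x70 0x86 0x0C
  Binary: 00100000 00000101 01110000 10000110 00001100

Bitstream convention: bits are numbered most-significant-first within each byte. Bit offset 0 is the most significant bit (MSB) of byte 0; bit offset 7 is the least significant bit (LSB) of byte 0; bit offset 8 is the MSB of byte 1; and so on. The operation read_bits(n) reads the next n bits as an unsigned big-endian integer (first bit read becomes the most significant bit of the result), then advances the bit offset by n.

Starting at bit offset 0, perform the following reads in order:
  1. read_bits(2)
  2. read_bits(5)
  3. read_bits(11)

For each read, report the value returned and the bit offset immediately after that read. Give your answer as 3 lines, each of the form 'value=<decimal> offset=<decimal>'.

Answer: value=0 offset=2
value=16 offset=7
value=21 offset=18

Derivation:
Read 1: bits[0:2] width=2 -> value=0 (bin 00); offset now 2 = byte 0 bit 2; 38 bits remain
Read 2: bits[2:7] width=5 -> value=16 (bin 10000); offset now 7 = byte 0 bit 7; 33 bits remain
Read 3: bits[7:18] width=11 -> value=21 (bin 00000010101); offset now 18 = byte 2 bit 2; 22 bits remain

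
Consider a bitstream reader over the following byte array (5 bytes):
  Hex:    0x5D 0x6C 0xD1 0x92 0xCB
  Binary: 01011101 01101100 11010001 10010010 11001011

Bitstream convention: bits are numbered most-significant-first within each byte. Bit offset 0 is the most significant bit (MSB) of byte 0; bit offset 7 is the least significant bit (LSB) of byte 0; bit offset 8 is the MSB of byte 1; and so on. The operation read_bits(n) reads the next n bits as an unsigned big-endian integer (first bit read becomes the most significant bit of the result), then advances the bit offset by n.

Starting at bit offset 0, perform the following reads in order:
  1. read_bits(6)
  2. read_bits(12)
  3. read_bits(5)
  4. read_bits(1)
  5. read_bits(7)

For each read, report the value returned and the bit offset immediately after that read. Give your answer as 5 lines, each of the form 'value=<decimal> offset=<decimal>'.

Read 1: bits[0:6] width=6 -> value=23 (bin 010111); offset now 6 = byte 0 bit 6; 34 bits remain
Read 2: bits[6:18] width=12 -> value=1459 (bin 010110110011); offset now 18 = byte 2 bit 2; 22 bits remain
Read 3: bits[18:23] width=5 -> value=8 (bin 01000); offset now 23 = byte 2 bit 7; 17 bits remain
Read 4: bits[23:24] width=1 -> value=1 (bin 1); offset now 24 = byte 3 bit 0; 16 bits remain
Read 5: bits[24:31] width=7 -> value=73 (bin 1001001); offset now 31 = byte 3 bit 7; 9 bits remain

Answer: value=23 offset=6
value=1459 offset=18
value=8 offset=23
value=1 offset=24
value=73 offset=31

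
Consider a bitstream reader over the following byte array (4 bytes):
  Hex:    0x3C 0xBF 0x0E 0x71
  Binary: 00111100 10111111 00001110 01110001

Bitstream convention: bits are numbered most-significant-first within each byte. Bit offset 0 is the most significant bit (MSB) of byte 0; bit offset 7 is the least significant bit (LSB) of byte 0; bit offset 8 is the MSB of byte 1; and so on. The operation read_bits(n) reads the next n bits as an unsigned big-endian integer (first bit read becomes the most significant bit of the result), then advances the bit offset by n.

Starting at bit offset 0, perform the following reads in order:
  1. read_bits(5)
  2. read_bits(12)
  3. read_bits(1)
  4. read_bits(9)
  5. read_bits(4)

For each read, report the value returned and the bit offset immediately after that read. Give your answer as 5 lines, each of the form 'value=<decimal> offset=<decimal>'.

Read 1: bits[0:5] width=5 -> value=7 (bin 00111); offset now 5 = byte 0 bit 5; 27 bits remain
Read 2: bits[5:17] width=12 -> value=2430 (bin 100101111110); offset now 17 = byte 2 bit 1; 15 bits remain
Read 3: bits[17:18] width=1 -> value=0 (bin 0); offset now 18 = byte 2 bit 2; 14 bits remain
Read 4: bits[18:27] width=9 -> value=115 (bin 001110011); offset now 27 = byte 3 bit 3; 5 bits remain
Read 5: bits[27:31] width=4 -> value=8 (bin 1000); offset now 31 = byte 3 bit 7; 1 bits remain

Answer: value=7 offset=5
value=2430 offset=17
value=0 offset=18
value=115 offset=27
value=8 offset=31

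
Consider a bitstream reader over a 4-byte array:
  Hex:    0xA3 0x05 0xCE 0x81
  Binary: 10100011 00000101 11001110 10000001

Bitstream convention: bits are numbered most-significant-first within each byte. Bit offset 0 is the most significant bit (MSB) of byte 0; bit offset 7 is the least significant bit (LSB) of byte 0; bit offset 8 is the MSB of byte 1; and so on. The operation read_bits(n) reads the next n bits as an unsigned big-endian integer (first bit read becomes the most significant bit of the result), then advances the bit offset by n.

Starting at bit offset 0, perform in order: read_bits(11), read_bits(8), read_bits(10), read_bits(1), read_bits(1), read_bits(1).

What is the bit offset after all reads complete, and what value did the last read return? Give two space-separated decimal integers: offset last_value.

Answer: 32 1

Derivation:
Read 1: bits[0:11] width=11 -> value=1304 (bin 10100011000); offset now 11 = byte 1 bit 3; 21 bits remain
Read 2: bits[11:19] width=8 -> value=46 (bin 00101110); offset now 19 = byte 2 bit 3; 13 bits remain
Read 3: bits[19:29] width=10 -> value=464 (bin 0111010000); offset now 29 = byte 3 bit 5; 3 bits remain
Read 4: bits[29:30] width=1 -> value=0 (bin 0); offset now 30 = byte 3 bit 6; 2 bits remain
Read 5: bits[30:31] width=1 -> value=0 (bin 0); offset now 31 = byte 3 bit 7; 1 bits remain
Read 6: bits[31:32] width=1 -> value=1 (bin 1); offset now 32 = byte 4 bit 0; 0 bits remain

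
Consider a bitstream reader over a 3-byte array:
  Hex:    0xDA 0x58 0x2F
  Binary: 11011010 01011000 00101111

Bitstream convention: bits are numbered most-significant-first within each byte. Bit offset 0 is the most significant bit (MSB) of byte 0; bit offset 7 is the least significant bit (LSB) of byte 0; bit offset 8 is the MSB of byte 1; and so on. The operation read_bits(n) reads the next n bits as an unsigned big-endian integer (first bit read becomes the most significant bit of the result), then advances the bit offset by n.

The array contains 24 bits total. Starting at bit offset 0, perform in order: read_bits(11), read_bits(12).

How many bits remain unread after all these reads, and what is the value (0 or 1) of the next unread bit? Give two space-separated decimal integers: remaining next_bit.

Read 1: bits[0:11] width=11 -> value=1746 (bin 11011010010); offset now 11 = byte 1 bit 3; 13 bits remain
Read 2: bits[11:23] width=12 -> value=3095 (bin 110000010111); offset now 23 = byte 2 bit 7; 1 bits remain

Answer: 1 1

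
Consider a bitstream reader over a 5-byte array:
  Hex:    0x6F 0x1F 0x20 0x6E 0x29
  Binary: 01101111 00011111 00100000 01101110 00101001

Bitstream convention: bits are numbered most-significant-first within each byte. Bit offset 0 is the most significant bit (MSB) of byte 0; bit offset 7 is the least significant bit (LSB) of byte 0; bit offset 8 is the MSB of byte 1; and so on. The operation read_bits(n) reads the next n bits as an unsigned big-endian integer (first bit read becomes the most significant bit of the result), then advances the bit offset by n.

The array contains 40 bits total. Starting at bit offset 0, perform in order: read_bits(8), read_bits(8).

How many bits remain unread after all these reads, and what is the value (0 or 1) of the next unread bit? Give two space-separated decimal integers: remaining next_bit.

Answer: 24 0

Derivation:
Read 1: bits[0:8] width=8 -> value=111 (bin 01101111); offset now 8 = byte 1 bit 0; 32 bits remain
Read 2: bits[8:16] width=8 -> value=31 (bin 00011111); offset now 16 = byte 2 bit 0; 24 bits remain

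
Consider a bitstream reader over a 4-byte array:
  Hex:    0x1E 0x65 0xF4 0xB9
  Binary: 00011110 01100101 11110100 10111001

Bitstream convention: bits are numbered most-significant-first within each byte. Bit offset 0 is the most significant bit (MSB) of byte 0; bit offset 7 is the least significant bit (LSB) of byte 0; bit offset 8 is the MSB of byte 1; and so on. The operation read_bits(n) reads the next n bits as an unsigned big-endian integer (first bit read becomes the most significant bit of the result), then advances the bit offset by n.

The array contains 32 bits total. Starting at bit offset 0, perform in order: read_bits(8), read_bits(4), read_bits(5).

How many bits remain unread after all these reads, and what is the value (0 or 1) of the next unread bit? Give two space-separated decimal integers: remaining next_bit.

Read 1: bits[0:8] width=8 -> value=30 (bin 00011110); offset now 8 = byte 1 bit 0; 24 bits remain
Read 2: bits[8:12] width=4 -> value=6 (bin 0110); offset now 12 = byte 1 bit 4; 20 bits remain
Read 3: bits[12:17] width=5 -> value=11 (bin 01011); offset now 17 = byte 2 bit 1; 15 bits remain

Answer: 15 1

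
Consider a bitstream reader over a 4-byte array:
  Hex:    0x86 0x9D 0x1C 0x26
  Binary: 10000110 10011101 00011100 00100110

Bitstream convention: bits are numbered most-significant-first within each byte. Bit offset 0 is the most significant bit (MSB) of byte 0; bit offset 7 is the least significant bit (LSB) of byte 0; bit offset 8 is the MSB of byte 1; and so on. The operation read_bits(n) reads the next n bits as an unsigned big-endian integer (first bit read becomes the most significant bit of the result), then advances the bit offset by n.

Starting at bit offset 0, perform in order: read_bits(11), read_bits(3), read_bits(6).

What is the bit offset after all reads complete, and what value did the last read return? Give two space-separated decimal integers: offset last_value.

Answer: 20 17

Derivation:
Read 1: bits[0:11] width=11 -> value=1076 (bin 10000110100); offset now 11 = byte 1 bit 3; 21 bits remain
Read 2: bits[11:14] width=3 -> value=7 (bin 111); offset now 14 = byte 1 bit 6; 18 bits remain
Read 3: bits[14:20] width=6 -> value=17 (bin 010001); offset now 20 = byte 2 bit 4; 12 bits remain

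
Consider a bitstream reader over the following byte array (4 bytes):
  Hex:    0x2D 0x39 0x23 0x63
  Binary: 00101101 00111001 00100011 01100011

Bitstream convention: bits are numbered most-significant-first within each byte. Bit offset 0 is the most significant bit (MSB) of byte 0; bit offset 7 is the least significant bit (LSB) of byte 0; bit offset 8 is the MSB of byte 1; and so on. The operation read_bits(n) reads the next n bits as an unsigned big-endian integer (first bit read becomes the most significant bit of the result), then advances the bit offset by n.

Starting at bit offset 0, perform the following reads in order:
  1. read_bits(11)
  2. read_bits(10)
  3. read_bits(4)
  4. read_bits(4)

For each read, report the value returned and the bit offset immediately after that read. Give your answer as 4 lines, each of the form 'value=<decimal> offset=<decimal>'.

Read 1: bits[0:11] width=11 -> value=361 (bin 00101101001); offset now 11 = byte 1 bit 3; 21 bits remain
Read 2: bits[11:21] width=10 -> value=804 (bin 1100100100); offset now 21 = byte 2 bit 5; 11 bits remain
Read 3: bits[21:25] width=4 -> value=6 (bin 0110); offset now 25 = byte 3 bit 1; 7 bits remain
Read 4: bits[25:29] width=4 -> value=12 (bin 1100); offset now 29 = byte 3 bit 5; 3 bits remain

Answer: value=361 offset=11
value=804 offset=21
value=6 offset=25
value=12 offset=29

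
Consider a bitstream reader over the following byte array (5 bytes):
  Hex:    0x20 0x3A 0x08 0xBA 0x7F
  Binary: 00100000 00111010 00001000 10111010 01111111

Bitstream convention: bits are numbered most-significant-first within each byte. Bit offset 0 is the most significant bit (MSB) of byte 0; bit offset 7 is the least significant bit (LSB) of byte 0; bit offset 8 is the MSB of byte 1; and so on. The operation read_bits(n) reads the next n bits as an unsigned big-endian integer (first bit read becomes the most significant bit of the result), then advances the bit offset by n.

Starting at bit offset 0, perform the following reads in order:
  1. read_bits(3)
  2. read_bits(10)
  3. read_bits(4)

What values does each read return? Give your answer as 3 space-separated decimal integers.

Read 1: bits[0:3] width=3 -> value=1 (bin 001); offset now 3 = byte 0 bit 3; 37 bits remain
Read 2: bits[3:13] width=10 -> value=7 (bin 0000000111); offset now 13 = byte 1 bit 5; 27 bits remain
Read 3: bits[13:17] width=4 -> value=4 (bin 0100); offset now 17 = byte 2 bit 1; 23 bits remain

Answer: 1 7 4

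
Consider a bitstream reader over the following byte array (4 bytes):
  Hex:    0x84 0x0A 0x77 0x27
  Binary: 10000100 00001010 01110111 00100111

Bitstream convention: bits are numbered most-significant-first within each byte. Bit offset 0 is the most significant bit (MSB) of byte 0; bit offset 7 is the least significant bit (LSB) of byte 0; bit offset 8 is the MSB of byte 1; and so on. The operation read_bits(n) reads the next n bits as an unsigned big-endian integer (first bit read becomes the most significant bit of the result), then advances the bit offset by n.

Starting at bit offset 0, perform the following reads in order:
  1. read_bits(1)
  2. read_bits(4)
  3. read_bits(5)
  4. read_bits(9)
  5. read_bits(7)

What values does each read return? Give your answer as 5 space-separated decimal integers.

Read 1: bits[0:1] width=1 -> value=1 (bin 1); offset now 1 = byte 0 bit 1; 31 bits remain
Read 2: bits[1:5] width=4 -> value=0 (bin 0000); offset now 5 = byte 0 bit 5; 27 bits remain
Read 3: bits[5:10] width=5 -> value=16 (bin 10000); offset now 10 = byte 1 bit 2; 22 bits remain
Read 4: bits[10:19] width=9 -> value=83 (bin 001010011); offset now 19 = byte 2 bit 3; 13 bits remain
Read 5: bits[19:26] width=7 -> value=92 (bin 1011100); offset now 26 = byte 3 bit 2; 6 bits remain

Answer: 1 0 16 83 92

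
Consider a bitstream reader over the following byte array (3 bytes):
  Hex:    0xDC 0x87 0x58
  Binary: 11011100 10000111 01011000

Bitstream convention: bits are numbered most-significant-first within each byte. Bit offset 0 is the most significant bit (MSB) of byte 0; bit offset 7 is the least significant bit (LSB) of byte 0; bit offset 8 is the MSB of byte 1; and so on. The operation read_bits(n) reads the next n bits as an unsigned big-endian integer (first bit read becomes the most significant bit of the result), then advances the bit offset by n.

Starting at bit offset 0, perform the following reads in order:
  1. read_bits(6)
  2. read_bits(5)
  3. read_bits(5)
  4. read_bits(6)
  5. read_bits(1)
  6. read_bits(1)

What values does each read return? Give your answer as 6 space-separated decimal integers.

Read 1: bits[0:6] width=6 -> value=55 (bin 110111); offset now 6 = byte 0 bit 6; 18 bits remain
Read 2: bits[6:11] width=5 -> value=4 (bin 00100); offset now 11 = byte 1 bit 3; 13 bits remain
Read 3: bits[11:16] width=5 -> value=7 (bin 00111); offset now 16 = byte 2 bit 0; 8 bits remain
Read 4: bits[16:22] width=6 -> value=22 (bin 010110); offset now 22 = byte 2 bit 6; 2 bits remain
Read 5: bits[22:23] width=1 -> value=0 (bin 0); offset now 23 = byte 2 bit 7; 1 bits remain
Read 6: bits[23:24] width=1 -> value=0 (bin 0); offset now 24 = byte 3 bit 0; 0 bits remain

Answer: 55 4 7 22 0 0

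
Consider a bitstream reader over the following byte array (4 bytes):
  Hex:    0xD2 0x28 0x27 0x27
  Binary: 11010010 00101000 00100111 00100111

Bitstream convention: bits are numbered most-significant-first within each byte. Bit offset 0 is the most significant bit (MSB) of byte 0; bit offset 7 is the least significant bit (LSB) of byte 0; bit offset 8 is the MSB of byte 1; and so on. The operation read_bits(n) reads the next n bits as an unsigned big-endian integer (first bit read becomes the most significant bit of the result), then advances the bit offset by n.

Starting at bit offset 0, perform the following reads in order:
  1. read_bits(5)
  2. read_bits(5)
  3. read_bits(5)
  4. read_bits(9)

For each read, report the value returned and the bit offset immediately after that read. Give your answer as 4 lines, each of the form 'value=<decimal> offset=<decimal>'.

Read 1: bits[0:5] width=5 -> value=26 (bin 11010); offset now 5 = byte 0 bit 5; 27 bits remain
Read 2: bits[5:10] width=5 -> value=8 (bin 01000); offset now 10 = byte 1 bit 2; 22 bits remain
Read 3: bits[10:15] width=5 -> value=20 (bin 10100); offset now 15 = byte 1 bit 7; 17 bits remain
Read 4: bits[15:24] width=9 -> value=39 (bin 000100111); offset now 24 = byte 3 bit 0; 8 bits remain

Answer: value=26 offset=5
value=8 offset=10
value=20 offset=15
value=39 offset=24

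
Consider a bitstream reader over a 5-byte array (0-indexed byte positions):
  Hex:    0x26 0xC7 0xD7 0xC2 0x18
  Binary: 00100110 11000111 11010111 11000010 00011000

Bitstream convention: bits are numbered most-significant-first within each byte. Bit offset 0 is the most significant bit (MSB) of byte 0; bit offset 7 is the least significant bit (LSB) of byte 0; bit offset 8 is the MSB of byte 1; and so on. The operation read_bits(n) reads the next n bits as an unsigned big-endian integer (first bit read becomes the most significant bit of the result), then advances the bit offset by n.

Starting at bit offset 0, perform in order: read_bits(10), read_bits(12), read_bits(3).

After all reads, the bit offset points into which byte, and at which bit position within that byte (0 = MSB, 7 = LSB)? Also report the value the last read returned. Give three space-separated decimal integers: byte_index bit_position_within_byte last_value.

Answer: 3 1 7

Derivation:
Read 1: bits[0:10] width=10 -> value=155 (bin 0010011011); offset now 10 = byte 1 bit 2; 30 bits remain
Read 2: bits[10:22] width=12 -> value=501 (bin 000111110101); offset now 22 = byte 2 bit 6; 18 bits remain
Read 3: bits[22:25] width=3 -> value=7 (bin 111); offset now 25 = byte 3 bit 1; 15 bits remain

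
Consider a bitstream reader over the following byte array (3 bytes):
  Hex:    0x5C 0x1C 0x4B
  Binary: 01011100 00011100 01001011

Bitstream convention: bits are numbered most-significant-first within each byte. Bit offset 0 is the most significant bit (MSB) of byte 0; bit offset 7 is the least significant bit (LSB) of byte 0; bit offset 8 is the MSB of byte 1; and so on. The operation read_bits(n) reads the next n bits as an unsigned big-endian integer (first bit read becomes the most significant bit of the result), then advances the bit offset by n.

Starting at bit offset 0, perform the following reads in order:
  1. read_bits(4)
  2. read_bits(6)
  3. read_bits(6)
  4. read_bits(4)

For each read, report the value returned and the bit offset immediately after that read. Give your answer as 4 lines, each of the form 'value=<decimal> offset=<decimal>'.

Answer: value=5 offset=4
value=48 offset=10
value=28 offset=16
value=4 offset=20

Derivation:
Read 1: bits[0:4] width=4 -> value=5 (bin 0101); offset now 4 = byte 0 bit 4; 20 bits remain
Read 2: bits[4:10] width=6 -> value=48 (bin 110000); offset now 10 = byte 1 bit 2; 14 bits remain
Read 3: bits[10:16] width=6 -> value=28 (bin 011100); offset now 16 = byte 2 bit 0; 8 bits remain
Read 4: bits[16:20] width=4 -> value=4 (bin 0100); offset now 20 = byte 2 bit 4; 4 bits remain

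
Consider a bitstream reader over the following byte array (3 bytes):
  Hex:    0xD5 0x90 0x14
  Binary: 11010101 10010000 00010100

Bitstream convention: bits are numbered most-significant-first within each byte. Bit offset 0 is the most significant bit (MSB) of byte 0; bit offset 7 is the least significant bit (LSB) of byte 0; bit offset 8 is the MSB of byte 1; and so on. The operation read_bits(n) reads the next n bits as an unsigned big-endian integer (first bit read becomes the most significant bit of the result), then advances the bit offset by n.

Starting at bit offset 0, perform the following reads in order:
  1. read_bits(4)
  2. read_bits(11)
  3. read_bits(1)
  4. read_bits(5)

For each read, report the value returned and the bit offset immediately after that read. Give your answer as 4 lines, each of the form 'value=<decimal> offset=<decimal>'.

Answer: value=13 offset=4
value=712 offset=15
value=0 offset=16
value=2 offset=21

Derivation:
Read 1: bits[0:4] width=4 -> value=13 (bin 1101); offset now 4 = byte 0 bit 4; 20 bits remain
Read 2: bits[4:15] width=11 -> value=712 (bin 01011001000); offset now 15 = byte 1 bit 7; 9 bits remain
Read 3: bits[15:16] width=1 -> value=0 (bin 0); offset now 16 = byte 2 bit 0; 8 bits remain
Read 4: bits[16:21] width=5 -> value=2 (bin 00010); offset now 21 = byte 2 bit 5; 3 bits remain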